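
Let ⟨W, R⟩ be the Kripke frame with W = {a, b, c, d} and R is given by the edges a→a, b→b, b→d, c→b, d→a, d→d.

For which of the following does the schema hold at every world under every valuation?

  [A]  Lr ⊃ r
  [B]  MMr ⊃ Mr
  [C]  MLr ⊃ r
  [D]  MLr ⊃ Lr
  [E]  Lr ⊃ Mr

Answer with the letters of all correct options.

R is not reflexive: not c R c.
R is not symmetric: b R d but not d R b.
R is not transitive: b R d and d R a but not b R a.
R is not euclidean: b R d and b R b but not d R b.
R is serial: every world has an R-successor.
(A) axiom T: valid iff R is reflexive. R is not reflexive — not valid.
(B) MMr ⊃ Mr is the dual of axiom 4; it is valid on a frame exactly when R is transitive. R is not transitive, so not valid.
(C) MLr ⊃ r is the dual of axiom B, which corresponds to symmetry. R is not symmetric — not valid.
(D) MLr ⊃ Lr is the dual of axiom 5, which corresponds to the euclidean property. R is not euclidean — not valid.
(E) Lr ⊃ Mr (axiom D) characterises the serial frames. R is serial — valid.

E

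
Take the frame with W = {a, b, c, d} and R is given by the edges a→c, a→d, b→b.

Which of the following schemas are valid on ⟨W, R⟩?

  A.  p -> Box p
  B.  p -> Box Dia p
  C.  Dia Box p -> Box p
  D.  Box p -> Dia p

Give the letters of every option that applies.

R is not symmetric: a R c but not c R a.
R is not euclidean: a R c and a R d but not c R d.
R is not serial: c has no R-successor.
R is not a subset of the identity: a R c with a ≠ c.
(A) p -> Box p (equivalent to ◇p→p) corresponds to R being a subset of the identity. Here R ⊄ identity, so not valid.
(B) axiom B: valid iff R is symmetric. R is not symmetric — not valid.
(C) the dual of axiom 5: valid iff R is euclidean. R is not euclidean — not valid.
(D) Box p -> Dia p (axiom D) characterises the serial frames. R is not serial — not valid.

none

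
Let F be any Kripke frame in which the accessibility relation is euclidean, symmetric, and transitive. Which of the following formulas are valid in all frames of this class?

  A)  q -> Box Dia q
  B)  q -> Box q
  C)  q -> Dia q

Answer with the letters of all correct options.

(A) q -> Box Dia q is axiom B, which corresponds to symmetry. Every such R is symmetric — valid.
(B) q -> Box q (equivalent to ◇p→p) corresponds to R being a subset of the identity. Such an R need not be a subset of the identity, so not valid.
(C) q -> Dia q (the dual of axiom T) characterises the reflexive frames. Such an R need not be reflexive — not valid.

A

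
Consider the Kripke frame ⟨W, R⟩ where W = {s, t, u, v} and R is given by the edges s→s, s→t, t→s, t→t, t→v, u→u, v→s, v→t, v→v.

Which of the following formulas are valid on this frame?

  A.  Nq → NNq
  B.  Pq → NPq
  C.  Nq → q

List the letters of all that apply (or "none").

R is reflexive: each world relates to itself.
R is not transitive: s R t and t R v but not s R v.
R is not euclidean: t R s and t R v but not s R v.
(A) Nq → NNq is axiom 4; it is valid on a frame exactly when R is transitive. R is not transitive, so not valid.
(B) Pq → NPq is axiom 5, which corresponds to the euclidean property. R is not euclidean — not valid.
(C) Nq → q is axiom T; it is valid on a frame exactly when R is reflexive. R is reflexive, so valid.

C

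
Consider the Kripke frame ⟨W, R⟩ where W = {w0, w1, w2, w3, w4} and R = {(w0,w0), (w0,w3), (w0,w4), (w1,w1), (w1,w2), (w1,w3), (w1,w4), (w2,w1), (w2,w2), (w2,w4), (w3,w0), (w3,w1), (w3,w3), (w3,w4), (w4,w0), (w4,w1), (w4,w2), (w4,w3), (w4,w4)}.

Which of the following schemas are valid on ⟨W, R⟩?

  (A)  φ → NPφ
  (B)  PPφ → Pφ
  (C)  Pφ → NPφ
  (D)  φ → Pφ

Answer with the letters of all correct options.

A, D

R is reflexive: each world relates to itself.
R is symmetric: every R-edge is matched by its reverse.
R is not transitive: w0 R w3 and w3 R w1 but not w0 R w1.
R is not euclidean: w1 R w2 and w1 R w3 but not w2 R w3.
(A) φ → NPφ is axiom B, which corresponds to symmetry. R is symmetric — valid.
(B) PPφ → Pφ is the dual of axiom 4, which corresponds to transitivity. R is not transitive — not valid.
(C) Pφ → NPφ is axiom 5, which corresponds to the euclidean property. R is not euclidean — not valid.
(D) the dual of axiom T: valid iff R is reflexive. R is reflexive — valid.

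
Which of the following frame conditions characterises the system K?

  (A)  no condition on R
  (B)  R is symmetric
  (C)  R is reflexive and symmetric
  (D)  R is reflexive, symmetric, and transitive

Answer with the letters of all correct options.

(A) K is sound and complete for exactly this class.
(B) this class determines KB, not K.
(C) this class determines B (= KTB), not K.
(D) this class determines S5, not K.

A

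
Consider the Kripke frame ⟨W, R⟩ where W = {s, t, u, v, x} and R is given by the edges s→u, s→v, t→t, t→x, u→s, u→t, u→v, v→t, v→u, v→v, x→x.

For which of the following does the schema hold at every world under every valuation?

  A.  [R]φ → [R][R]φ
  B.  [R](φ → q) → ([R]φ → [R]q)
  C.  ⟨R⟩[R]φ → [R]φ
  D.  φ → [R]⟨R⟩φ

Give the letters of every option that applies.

R is not symmetric: s R v but not v R s.
R is not transitive: s R u and u R s but not s R s.
R is not euclidean: t R x and t R t but not x R t.
(A) [R]φ → [R][R]φ (axiom 4) characterises the transitive frames. R is not transitive — not valid.
(B) [R](φ → q) → ([R]φ → [R]q) is the K axiom; it holds on all frames — valid.
(C) the dual of axiom 5: valid iff R is euclidean. R is not euclidean — not valid.
(D) axiom B: valid iff R is symmetric. R is not symmetric — not valid.

B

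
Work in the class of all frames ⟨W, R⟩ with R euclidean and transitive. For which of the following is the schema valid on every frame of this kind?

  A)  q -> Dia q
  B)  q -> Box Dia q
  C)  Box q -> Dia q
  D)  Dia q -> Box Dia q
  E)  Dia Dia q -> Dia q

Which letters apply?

(A) q -> Dia q (the dual of axiom T) characterises the reflexive frames. Such an R need not be reflexive — not valid.
(B) q -> Box Dia q is axiom B; it is valid on a frame exactly when R is symmetric. Such an R need not be symmetric, so not valid.
(C) Box q -> Dia q is axiom D; it is valid on a frame exactly when R is serial. Such an R need not be serial, so not valid.
(D) Dia q -> Box Dia q (axiom 5) characterises the euclidean frames. Every such R is euclidean — valid.
(E) Dia Dia q -> Dia q is the dual of axiom 4, which corresponds to transitivity. Every such R is transitive — valid.

D, E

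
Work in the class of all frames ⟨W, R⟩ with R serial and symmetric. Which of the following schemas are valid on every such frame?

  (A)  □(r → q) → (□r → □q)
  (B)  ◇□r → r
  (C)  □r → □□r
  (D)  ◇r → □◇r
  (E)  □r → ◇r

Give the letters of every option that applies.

(A) □(r → q) → (□r → □q) is the K axiom; it holds on all frames — valid.
(B) ◇□r → r is the dual of axiom B; it is valid on a frame exactly when R is symmetric. Every such R is symmetric, so valid.
(C) □r → □□r (axiom 4) characterises the transitive frames. Such an R need not be transitive — not valid.
(D) axiom 5: valid iff R is euclidean. Such an R need not be euclidean — not valid.
(E) □r → ◇r is axiom D; it is valid on a frame exactly when R is serial. Every such R is serial, so valid.

A, B, E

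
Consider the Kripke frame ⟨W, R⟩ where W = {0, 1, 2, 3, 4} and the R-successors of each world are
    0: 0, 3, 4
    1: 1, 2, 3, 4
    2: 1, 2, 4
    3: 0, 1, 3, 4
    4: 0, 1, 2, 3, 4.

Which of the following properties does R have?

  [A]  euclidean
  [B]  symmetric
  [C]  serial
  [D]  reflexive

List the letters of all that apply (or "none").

B, C, D

(A) not euclidean: 1 R 2 and 1 R 3 but not 2 R 3.
(B) symmetric: every R-edge is matched by its reverse.
(C) serial: every world has an R-successor.
(D) reflexive: each world relates to itself.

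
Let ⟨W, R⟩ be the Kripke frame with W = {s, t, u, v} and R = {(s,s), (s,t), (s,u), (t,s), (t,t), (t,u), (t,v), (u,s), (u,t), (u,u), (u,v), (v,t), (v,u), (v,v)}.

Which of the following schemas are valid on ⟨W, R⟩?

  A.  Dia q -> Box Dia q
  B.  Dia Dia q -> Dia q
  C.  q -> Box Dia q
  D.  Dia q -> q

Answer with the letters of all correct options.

C

R is symmetric: every R-edge is matched by its reverse.
R is not transitive: s R t and t R v but not s R v.
R is not euclidean: t R s and t R v but not s R v.
R is not a subset of the identity: s R t with s ≠ t.
(A) Dia q -> Box Dia q (axiom 5) characterises the euclidean frames. R is not euclidean — not valid.
(B) Dia Dia q -> Dia q is the dual of axiom 4; it is valid on a frame exactly when R is transitive. R is not transitive, so not valid.
(C) q -> Box Dia q is axiom B, which corresponds to symmetry. R is symmetric — valid.
(D) Dia q -> q (the converse of T) corresponds to R being a subset of the identity. Here R ⊄ identity, so not valid.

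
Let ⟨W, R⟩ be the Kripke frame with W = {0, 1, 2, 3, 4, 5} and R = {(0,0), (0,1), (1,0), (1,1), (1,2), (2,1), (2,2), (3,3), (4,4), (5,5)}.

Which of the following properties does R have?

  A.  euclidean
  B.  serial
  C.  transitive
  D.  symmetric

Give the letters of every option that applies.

B, D

(A) not euclidean: 1 R 0 and 1 R 2 but not 0 R 2.
(B) serial: every world has an R-successor.
(C) not transitive: 0 R 1 and 1 R 2 but not 0 R 2.
(D) symmetric: every R-edge is matched by its reverse.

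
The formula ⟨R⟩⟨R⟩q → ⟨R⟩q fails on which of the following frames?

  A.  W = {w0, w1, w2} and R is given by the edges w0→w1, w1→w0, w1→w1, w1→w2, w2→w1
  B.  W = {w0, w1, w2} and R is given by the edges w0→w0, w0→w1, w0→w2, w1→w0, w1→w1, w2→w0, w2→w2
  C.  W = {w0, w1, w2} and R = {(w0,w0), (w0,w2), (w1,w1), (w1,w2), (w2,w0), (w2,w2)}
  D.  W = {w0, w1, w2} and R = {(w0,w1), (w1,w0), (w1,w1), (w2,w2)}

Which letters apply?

A, B, C, D

The schema ⟨R⟩⟨R⟩q → ⟨R⟩q is the dual of axiom 4; it is valid on a frame iff R is transitive.
(A) R is not transitive (w0 R w1 and w1 R w0 but not w0 R w0), so the schema fails here.
(B) R is not transitive (w1 R w0 and w0 R w2 but not w1 R w2), so the schema fails here.
(C) R is not transitive (w1 R w2 and w2 R w0 but not w1 R w0), so the schema fails here.
(D) R is not transitive (w0 R w1 and w1 R w0 but not w0 R w0), so the schema fails here.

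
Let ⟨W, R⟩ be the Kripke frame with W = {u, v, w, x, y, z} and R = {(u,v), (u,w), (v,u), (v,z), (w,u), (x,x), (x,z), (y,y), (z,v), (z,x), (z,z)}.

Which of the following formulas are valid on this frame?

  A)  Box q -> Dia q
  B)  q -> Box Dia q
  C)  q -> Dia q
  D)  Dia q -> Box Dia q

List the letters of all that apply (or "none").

R is not reflexive: not u R u.
R is symmetric: every R-edge is matched by its reverse.
R is not euclidean: u R v and u R w but not v R w.
R is serial: every world has an R-successor.
(A) Box q -> Dia q (axiom D) characterises the serial frames. R is serial — valid.
(B) axiom B: valid iff R is symmetric. R is symmetric — valid.
(C) the dual of axiom T: valid iff R is reflexive. R is not reflexive — not valid.
(D) Dia q -> Box Dia q is axiom 5; it is valid on a frame exactly when R is euclidean. R is not euclidean, so not valid.

A, B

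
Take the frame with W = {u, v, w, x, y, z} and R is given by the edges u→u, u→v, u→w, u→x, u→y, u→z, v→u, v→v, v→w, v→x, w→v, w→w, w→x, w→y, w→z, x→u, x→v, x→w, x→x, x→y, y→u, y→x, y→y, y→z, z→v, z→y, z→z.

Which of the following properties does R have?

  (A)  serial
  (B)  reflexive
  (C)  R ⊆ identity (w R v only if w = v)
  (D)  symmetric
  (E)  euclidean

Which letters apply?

(A) serial: every world has an R-successor.
(B) reflexive: each world relates to itself.
(C) not ⊆ identity: u R v with u ≠ v.
(D) not symmetric: u R w but not w R u.
(E) not euclidean: u R v and u R y but not v R y.

A, B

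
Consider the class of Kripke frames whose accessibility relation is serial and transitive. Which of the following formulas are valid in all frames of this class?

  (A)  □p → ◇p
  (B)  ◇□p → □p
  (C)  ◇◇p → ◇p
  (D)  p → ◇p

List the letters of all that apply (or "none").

A, C

(A) axiom D: valid iff R is serial. Every such R is serial — valid.
(B) ◇□p → □p (the dual of axiom 5) characterises the euclidean frames. Such an R need not be euclidean — not valid.
(C) ◇◇p → ◇p is the dual of axiom 4; it is valid on a frame exactly when R is transitive. Every such R is transitive, so valid.
(D) p → ◇p is the dual of axiom T, which corresponds to reflexivity. Such an R need not be reflexive — not valid.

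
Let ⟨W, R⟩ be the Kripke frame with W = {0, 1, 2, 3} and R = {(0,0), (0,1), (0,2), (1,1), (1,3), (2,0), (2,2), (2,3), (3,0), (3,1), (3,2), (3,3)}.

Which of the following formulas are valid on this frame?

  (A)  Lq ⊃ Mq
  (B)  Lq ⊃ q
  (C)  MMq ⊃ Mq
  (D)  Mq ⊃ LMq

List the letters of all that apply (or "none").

A, B

R is reflexive: each world relates to itself.
R is not transitive: 0 R 1 and 1 R 3 but not 0 R 3.
R is not euclidean: 0 R 1 and 0 R 0 but not 1 R 0.
R is serial: every world has an R-successor.
(A) Lq ⊃ Mq (axiom D) characterises the serial frames. R is serial — valid.
(B) Lq ⊃ q is axiom T, which corresponds to reflexivity. R is reflexive — valid.
(C) MMq ⊃ Mq (the dual of axiom 4) characterises the transitive frames. R is not transitive — not valid.
(D) axiom 5: valid iff R is euclidean. R is not euclidean — not valid.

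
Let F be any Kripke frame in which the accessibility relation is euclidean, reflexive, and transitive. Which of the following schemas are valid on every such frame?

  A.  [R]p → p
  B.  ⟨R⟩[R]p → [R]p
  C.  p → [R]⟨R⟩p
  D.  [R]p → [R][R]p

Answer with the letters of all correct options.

A relation that is euclidean, reflexive, and transitive is also serial and symmetric.
(A) [R]p → p (axiom T) characterises the reflexive frames. Every such R is reflexive — valid.
(B) the dual of axiom 5: valid iff R is euclidean. Every such R is euclidean — valid.
(C) p → [R]⟨R⟩p (axiom B) characterises the symmetric frames. Every such R is symmetric — valid.
(D) [R]p → [R][R]p is axiom 4; it is valid on a frame exactly when R is transitive. Every such R is transitive, so valid.

A, B, C, D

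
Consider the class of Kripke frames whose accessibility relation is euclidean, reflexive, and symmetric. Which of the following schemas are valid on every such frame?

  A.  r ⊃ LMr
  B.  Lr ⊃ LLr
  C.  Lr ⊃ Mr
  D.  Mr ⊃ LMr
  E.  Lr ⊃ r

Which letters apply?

A, B, C, D, E

A relation that is euclidean, reflexive, and symmetric is also serial and transitive.
(A) r ⊃ LMr (axiom B) characterises the symmetric frames. Every such R is symmetric — valid.
(B) Lr ⊃ LLr (axiom 4) characterises the transitive frames. Every such R is transitive — valid.
(C) Lr ⊃ Mr is axiom D, which corresponds to seriality. Every such R is serial — valid.
(D) Mr ⊃ LMr is axiom 5, which corresponds to the euclidean property. Every such R is euclidean — valid.
(E) Lr ⊃ r is axiom T, which corresponds to reflexivity. Every such R is reflexive — valid.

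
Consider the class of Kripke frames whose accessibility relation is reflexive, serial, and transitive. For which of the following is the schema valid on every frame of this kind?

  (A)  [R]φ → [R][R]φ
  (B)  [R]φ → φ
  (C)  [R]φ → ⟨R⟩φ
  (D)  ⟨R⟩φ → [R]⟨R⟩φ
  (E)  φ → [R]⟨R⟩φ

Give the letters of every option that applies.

(A) [R]φ → [R][R]φ is axiom 4; it is valid on a frame exactly when R is transitive. Every such R is transitive, so valid.
(B) [R]φ → φ (axiom T) characterises the reflexive frames. Every such R is reflexive — valid.
(C) [R]φ → ⟨R⟩φ is axiom D, which corresponds to seriality. Every such R is serial — valid.
(D) axiom 5: valid iff R is euclidean. Such an R need not be euclidean — not valid.
(E) axiom B: valid iff R is symmetric. Such an R need not be symmetric — not valid.

A, B, C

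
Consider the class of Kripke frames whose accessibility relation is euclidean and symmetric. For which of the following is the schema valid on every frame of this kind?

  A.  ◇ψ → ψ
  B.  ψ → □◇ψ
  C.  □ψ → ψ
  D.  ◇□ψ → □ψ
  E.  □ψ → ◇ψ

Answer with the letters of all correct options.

A symmetric euclidean relation is transitive (uRv and vRw give vRu by symmetry, then uRw by the euclidean condition, applied at v).
(A) ◇ψ → ψ (the converse of T) corresponds to R being a subset of the identity. Such an R need not be a subset of the identity, so not valid.
(B) ψ → □◇ψ (axiom B) characterises the symmetric frames. Every such R is symmetric — valid.
(C) axiom T: valid iff R is reflexive. Such an R need not be reflexive — not valid.
(D) ◇□ψ → □ψ (the dual of axiom 5) characterises the euclidean frames. Every such R is euclidean — valid.
(E) □ψ → ◇ψ is axiom D; it is valid on a frame exactly when R is serial. Such an R need not be serial, so not valid.

B, D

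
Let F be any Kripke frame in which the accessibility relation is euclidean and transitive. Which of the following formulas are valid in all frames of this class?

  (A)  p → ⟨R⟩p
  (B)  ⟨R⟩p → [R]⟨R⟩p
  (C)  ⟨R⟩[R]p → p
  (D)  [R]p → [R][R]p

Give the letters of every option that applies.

(A) p → ⟨R⟩p is the dual of axiom T, which corresponds to reflexivity. Such an R need not be reflexive — not valid.
(B) ⟨R⟩p → [R]⟨R⟩p is axiom 5; it is valid on a frame exactly when R is euclidean. Every such R is euclidean, so valid.
(C) the dual of axiom B: valid iff R is symmetric. Such an R need not be symmetric — not valid.
(D) axiom 4: valid iff R is transitive. Every such R is transitive — valid.

B, D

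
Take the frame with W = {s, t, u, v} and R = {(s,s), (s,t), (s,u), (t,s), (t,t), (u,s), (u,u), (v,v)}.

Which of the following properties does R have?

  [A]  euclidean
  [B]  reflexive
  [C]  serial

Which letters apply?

B, C

(A) not euclidean: s R t and s R u but not t R u.
(B) reflexive: each world relates to itself.
(C) serial: every world has an R-successor.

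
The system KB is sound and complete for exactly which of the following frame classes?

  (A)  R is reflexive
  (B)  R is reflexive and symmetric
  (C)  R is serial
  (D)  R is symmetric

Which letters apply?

D

(A) this class determines T (= KT), not KB.
(B) this class determines B (= KTB), not KB.
(C) this class determines D, not KB.
(D) KB is sound and complete for exactly this class.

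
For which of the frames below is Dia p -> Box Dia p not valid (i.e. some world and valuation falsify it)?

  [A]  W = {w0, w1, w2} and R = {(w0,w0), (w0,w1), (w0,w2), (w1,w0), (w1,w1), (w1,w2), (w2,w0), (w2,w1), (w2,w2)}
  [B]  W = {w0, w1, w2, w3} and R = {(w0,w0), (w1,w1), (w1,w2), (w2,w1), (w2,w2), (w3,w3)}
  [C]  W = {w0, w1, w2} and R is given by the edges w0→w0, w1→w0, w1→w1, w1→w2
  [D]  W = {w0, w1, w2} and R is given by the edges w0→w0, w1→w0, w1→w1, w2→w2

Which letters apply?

The schema Dia p -> Box Dia p is axiom 5; it is valid on a frame iff R is euclidean.
(A) R is euclidean (any two R-successors of the same world are R-related), so the schema is valid here.
(B) R is euclidean (any two R-successors of the same world are R-related), so the schema is valid here.
(C) R is not euclidean (w1 R w0 and w1 R w1 but not w0 R w1), so the schema fails here.
(D) R is not euclidean (w1 R w0 and w1 R w1 but not w0 R w1), so the schema fails here.

C, D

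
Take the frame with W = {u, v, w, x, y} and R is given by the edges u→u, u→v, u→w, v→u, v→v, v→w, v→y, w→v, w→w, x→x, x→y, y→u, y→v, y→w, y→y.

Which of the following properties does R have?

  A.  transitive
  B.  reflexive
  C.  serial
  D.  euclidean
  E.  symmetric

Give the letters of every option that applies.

B, C

(A) not transitive: u R v and v R y but not u R y.
(B) reflexive: each world relates to itself.
(C) serial: every world has an R-successor.
(D) not euclidean: u R w and u R u but not w R u.
(E) not symmetric: u R w but not w R u.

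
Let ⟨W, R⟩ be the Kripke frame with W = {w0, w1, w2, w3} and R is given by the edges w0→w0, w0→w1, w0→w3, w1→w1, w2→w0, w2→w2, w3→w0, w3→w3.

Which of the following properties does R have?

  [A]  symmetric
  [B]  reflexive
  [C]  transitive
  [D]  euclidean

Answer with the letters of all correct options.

(A) not symmetric: w0 R w1 but not w1 R w0.
(B) reflexive: each world relates to itself.
(C) not transitive: w2 R w0 and w0 R w1 but not w2 R w1.
(D) not euclidean: w0 R w1 and w0 R w0 but not w1 R w0.

B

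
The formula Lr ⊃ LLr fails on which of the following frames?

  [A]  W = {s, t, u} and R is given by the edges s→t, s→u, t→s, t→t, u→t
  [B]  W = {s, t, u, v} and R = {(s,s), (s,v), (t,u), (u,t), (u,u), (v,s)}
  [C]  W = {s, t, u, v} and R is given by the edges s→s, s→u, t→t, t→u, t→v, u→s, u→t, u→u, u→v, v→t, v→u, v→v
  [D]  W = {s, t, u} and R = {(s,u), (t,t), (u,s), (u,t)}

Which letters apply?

A, B, C, D

The schema Lr ⊃ LLr is axiom 4; it is valid on a frame iff R is transitive.
(A) R is not transitive (s R t and t R s but not s R s), so the schema fails here.
(B) R is not transitive (t R u and u R t but not t R t), so the schema fails here.
(C) R is not transitive (s R u and u R t but not s R t), so the schema fails here.
(D) R is not transitive (s R u and u R s but not s R s), so the schema fails here.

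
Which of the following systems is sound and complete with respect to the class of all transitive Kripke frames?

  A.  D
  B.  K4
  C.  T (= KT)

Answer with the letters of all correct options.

B

(A) D is determined by the class of serial frames.
(B) K4 is determined by exactly this class.
(C) T (= KT) is determined by the class of reflexive frames.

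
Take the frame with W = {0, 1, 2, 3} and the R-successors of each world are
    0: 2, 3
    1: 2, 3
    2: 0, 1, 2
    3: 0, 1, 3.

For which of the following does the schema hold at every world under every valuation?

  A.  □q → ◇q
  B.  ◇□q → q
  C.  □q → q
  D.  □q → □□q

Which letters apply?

A, B

R is not reflexive: not 0 R 0.
R is symmetric: every R-edge is matched by its reverse.
R is not transitive: 0 R 2 and 2 R 0 but not 0 R 0.
R is serial: every world has an R-successor.
(A) □q → ◇q is axiom D, which corresponds to seriality. R is serial — valid.
(B) ◇□q → q (the dual of axiom B) characterises the symmetric frames. R is symmetric — valid.
(C) axiom T: valid iff R is reflexive. R is not reflexive — not valid.
(D) axiom 4: valid iff R is transitive. R is not transitive — not valid.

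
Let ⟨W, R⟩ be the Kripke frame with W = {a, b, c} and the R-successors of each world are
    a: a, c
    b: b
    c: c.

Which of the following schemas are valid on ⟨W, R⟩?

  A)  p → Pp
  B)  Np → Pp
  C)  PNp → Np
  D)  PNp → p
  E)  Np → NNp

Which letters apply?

R is reflexive: each world relates to itself.
R is not symmetric: a R c but not c R a.
R is transitive: R is closed under composition.
R is not euclidean: a R c and a R a but not c R a.
R is serial: every world has an R-successor.
(A) p → Pp is the dual of axiom T, which corresponds to reflexivity. R is reflexive — valid.
(B) Np → Pp is axiom D, which corresponds to seriality. R is serial — valid.
(C) PNp → Np is the dual of axiom 5, which corresponds to the euclidean property. R is not euclidean — not valid.
(D) PNp → p is the dual of axiom B, which corresponds to symmetry. R is not symmetric — not valid.
(E) Np → NNp is axiom 4; it is valid on a frame exactly when R is transitive. R is transitive, so valid.

A, B, E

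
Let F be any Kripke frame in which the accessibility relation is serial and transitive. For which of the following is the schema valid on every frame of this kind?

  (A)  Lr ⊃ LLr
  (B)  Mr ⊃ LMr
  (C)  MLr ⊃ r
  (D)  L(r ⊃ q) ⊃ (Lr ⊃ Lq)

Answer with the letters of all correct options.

(A) axiom 4: valid iff R is transitive. Every such R is transitive — valid.
(B) Mr ⊃ LMr is axiom 5, which corresponds to the euclidean property. Such an R need not be euclidean — not valid.
(C) MLr ⊃ r (the dual of axiom B) characterises the symmetric frames. Such an R need not be symmetric — not valid.
(D) L(r ⊃ q) ⊃ (Lr ⊃ Lq) is the K axiom; it holds on all frames — valid.

A, D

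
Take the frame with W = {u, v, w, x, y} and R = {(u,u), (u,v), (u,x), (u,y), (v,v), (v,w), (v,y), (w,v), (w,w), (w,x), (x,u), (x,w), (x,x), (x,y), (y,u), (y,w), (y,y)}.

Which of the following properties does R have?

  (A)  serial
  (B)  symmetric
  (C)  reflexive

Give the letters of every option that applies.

A, C

(A) serial: every world has an R-successor.
(B) not symmetric: u R v but not v R u.
(C) reflexive: each world relates to itself.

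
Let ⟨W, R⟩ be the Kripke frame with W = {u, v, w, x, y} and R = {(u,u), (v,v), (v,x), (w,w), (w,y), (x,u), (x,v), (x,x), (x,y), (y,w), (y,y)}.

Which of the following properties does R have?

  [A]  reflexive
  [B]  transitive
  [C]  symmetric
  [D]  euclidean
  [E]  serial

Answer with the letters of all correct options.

(A) reflexive: each world relates to itself.
(B) not transitive: v R x and x R u but not v R u.
(C) not symmetric: x R u but not u R x.
(D) not euclidean: x R u and x R v but not u R v.
(E) serial: every world has an R-successor.

A, E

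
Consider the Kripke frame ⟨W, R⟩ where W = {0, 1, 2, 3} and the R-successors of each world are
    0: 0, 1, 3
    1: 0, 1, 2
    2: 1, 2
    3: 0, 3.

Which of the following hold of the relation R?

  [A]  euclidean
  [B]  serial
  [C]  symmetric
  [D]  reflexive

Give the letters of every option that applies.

(A) not euclidean: 0 R 1 and 0 R 3 but not 1 R 3.
(B) serial: every world has an R-successor.
(C) symmetric: every R-edge is matched by its reverse.
(D) reflexive: each world relates to itself.

B, C, D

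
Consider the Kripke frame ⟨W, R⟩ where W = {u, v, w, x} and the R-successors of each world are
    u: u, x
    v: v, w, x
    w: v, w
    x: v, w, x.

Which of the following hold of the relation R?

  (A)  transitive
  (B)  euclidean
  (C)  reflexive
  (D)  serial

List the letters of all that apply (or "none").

C, D

(A) not transitive: u R x and x R v but not u R v.
(B) not euclidean: u R x and u R u but not x R u.
(C) reflexive: each world relates to itself.
(D) serial: every world has an R-successor.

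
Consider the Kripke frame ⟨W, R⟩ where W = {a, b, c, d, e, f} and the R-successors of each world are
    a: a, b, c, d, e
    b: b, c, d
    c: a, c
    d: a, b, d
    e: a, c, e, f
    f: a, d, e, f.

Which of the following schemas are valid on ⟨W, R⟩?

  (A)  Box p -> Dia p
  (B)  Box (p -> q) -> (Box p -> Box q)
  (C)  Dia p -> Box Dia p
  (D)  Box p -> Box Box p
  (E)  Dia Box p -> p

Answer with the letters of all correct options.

R is not symmetric: a R b but not b R a.
R is not transitive: a R e and e R f but not a R f.
R is not euclidean: a R b and a R a but not b R a.
R is serial: every world has an R-successor.
(A) Box p -> Dia p is axiom D; it is valid on a frame exactly when R is serial. R is serial, so valid.
(B) Box (p -> q) -> (Box p -> Box q) is the K axiom; it holds on all frames — valid.
(C) Dia p -> Box Dia p (axiom 5) characterises the euclidean frames. R is not euclidean — not valid.
(D) axiom 4: valid iff R is transitive. R is not transitive — not valid.
(E) the dual of axiom B: valid iff R is symmetric. R is not symmetric — not valid.

A, B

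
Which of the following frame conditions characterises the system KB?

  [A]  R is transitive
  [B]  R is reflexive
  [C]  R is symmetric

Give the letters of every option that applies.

C

(A) this class determines K4, not KB.
(B) this class determines T (= KT), not KB.
(C) KB is sound and complete for exactly this class.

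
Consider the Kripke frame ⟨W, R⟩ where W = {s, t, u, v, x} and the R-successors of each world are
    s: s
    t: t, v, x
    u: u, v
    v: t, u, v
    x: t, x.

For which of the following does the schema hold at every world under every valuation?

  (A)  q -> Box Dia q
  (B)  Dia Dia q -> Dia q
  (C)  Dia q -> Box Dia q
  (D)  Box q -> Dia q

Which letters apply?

R is symmetric: every R-edge is matched by its reverse.
R is not transitive: t R v and v R u but not t R u.
R is not euclidean: t R v and t R x but not v R x.
R is serial: every world has an R-successor.
(A) axiom B: valid iff R is symmetric. R is symmetric — valid.
(B) Dia Dia q -> Dia q (the dual of axiom 4) characterises the transitive frames. R is not transitive — not valid.
(C) axiom 5: valid iff R is euclidean. R is not euclidean — not valid.
(D) Box q -> Dia q (axiom D) characterises the serial frames. R is serial — valid.

A, D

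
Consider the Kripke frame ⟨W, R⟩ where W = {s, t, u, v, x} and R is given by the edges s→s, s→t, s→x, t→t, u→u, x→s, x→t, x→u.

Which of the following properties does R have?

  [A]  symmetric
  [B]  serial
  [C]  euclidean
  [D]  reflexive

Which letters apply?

(A) not symmetric: s R t but not t R s.
(B) not serial: v has no R-successor.
(C) not euclidean: s R t and s R s but not t R s.
(D) not reflexive: not v R v.

none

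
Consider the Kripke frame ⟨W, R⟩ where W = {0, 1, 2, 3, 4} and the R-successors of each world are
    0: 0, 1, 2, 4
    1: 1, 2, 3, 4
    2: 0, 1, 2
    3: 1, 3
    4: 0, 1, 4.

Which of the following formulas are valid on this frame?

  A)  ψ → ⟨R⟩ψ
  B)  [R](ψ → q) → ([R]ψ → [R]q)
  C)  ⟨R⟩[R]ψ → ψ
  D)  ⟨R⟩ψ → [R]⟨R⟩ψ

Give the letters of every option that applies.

R is reflexive: each world relates to itself.
R is not symmetric: 0 R 1 but not 1 R 0.
R is not euclidean: 0 R 1 and 0 R 0 but not 1 R 0.
(A) the dual of axiom T: valid iff R is reflexive. R is reflexive — valid.
(B) this is just K, valid on every normal frame.
(C) ⟨R⟩[R]ψ → ψ is the dual of axiom B, which corresponds to symmetry. R is not symmetric — not valid.
(D) ⟨R⟩ψ → [R]⟨R⟩ψ (axiom 5) characterises the euclidean frames. R is not euclidean — not valid.

A, B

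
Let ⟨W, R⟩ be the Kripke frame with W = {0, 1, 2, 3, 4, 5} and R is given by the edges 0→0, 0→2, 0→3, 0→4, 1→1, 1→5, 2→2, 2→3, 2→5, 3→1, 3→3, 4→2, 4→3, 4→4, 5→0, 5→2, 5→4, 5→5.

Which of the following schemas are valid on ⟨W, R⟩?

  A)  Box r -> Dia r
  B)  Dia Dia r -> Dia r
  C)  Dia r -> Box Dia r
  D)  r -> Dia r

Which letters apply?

R is reflexive: each world relates to itself.
R is not transitive: 0 R 2 and 2 R 5 but not 0 R 5.
R is not euclidean: 0 R 2 and 0 R 0 but not 2 R 0.
R is serial: every world has an R-successor.
(A) Box r -> Dia r is axiom D, which corresponds to seriality. R is serial — valid.
(B) Dia Dia r -> Dia r is the dual of axiom 4, which corresponds to transitivity. R is not transitive — not valid.
(C) Dia r -> Box Dia r is axiom 5, which corresponds to the euclidean property. R is not euclidean — not valid.
(D) the dual of axiom T: valid iff R is reflexive. R is reflexive — valid.

A, D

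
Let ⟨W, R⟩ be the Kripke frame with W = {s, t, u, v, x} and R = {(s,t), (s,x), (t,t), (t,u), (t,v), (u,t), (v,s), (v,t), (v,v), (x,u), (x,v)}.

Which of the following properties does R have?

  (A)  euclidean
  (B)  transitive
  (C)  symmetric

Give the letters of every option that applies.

(A) not euclidean: s R t and s R x but not t R x.
(B) not transitive: s R t and t R u but not s R u.
(C) not symmetric: s R t but not t R s.

none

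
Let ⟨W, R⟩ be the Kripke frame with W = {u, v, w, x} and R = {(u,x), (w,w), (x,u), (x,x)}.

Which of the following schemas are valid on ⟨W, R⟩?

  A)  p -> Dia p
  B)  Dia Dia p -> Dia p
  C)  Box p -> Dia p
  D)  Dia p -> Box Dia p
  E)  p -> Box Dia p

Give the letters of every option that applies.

R is not reflexive: not u R u.
R is symmetric: every R-edge is matched by its reverse.
R is not transitive: u R x and x R u but not u R u.
R is not euclidean: x R u and x R u but not u R u.
R is not serial: v has no R-successor.
(A) p -> Dia p is the dual of axiom T; it is valid on a frame exactly when R is reflexive. R is not reflexive, so not valid.
(B) Dia Dia p -> Dia p is the dual of axiom 4; it is valid on a frame exactly when R is transitive. R is not transitive, so not valid.
(C) Box p -> Dia p (axiom D) characterises the serial frames. R is not serial — not valid.
(D) axiom 5: valid iff R is euclidean. R is not euclidean — not valid.
(E) axiom B: valid iff R is symmetric. R is symmetric — valid.

E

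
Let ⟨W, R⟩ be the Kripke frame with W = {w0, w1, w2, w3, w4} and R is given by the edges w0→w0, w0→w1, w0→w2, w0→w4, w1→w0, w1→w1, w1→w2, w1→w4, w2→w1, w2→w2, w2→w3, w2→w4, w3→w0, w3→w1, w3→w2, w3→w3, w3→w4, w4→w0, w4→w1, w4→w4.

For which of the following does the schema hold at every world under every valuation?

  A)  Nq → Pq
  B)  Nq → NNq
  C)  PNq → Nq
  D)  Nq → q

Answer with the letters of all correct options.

R is reflexive: each world relates to itself.
R is not transitive: w0 R w2 and w2 R w3 but not w0 R w3.
R is not euclidean: w0 R w2 and w0 R w0 but not w2 R w0.
R is serial: every world has an R-successor.
(A) Nq → Pq (axiom D) characterises the serial frames. R is serial — valid.
(B) Nq → NNq (axiom 4) characterises the transitive frames. R is not transitive — not valid.
(C) PNq → Nq (the dual of axiom 5) characterises the euclidean frames. R is not euclidean — not valid.
(D) Nq → q is axiom T; it is valid on a frame exactly when R is reflexive. R is reflexive, so valid.

A, D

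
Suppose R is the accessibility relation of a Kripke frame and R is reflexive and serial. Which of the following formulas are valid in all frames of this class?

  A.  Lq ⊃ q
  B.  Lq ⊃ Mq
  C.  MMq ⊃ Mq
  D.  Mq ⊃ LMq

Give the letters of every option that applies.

A, B

(A) Lq ⊃ q (axiom T) characterises the reflexive frames. Every such R is reflexive — valid.
(B) Lq ⊃ Mq is axiom D; it is valid on a frame exactly when R is serial. Every such R is serial, so valid.
(C) MMq ⊃ Mq (the dual of axiom 4) characterises the transitive frames. Such an R need not be transitive — not valid.
(D) Mq ⊃ LMq is axiom 5; it is valid on a frame exactly when R is euclidean. Such an R need not be euclidean, so not valid.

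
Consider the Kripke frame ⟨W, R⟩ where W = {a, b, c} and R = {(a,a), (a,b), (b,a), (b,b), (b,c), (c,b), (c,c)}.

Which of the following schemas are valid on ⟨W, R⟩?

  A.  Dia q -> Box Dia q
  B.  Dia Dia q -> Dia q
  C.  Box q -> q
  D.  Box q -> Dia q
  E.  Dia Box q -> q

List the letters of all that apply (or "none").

C, D, E

R is reflexive: each world relates to itself.
R is symmetric: every R-edge is matched by its reverse.
R is not transitive: a R b and b R c but not a R c.
R is not euclidean: b R a and b R c but not a R c.
R is serial: every world has an R-successor.
(A) Dia q -> Box Dia q is axiom 5, which corresponds to the euclidean property. R is not euclidean — not valid.
(B) the dual of axiom 4: valid iff R is transitive. R is not transitive — not valid.
(C) Box q -> q is axiom T; it is valid on a frame exactly when R is reflexive. R is reflexive, so valid.
(D) Box q -> Dia q is axiom D; it is valid on a frame exactly when R is serial. R is serial, so valid.
(E) the dual of axiom B: valid iff R is symmetric. R is symmetric — valid.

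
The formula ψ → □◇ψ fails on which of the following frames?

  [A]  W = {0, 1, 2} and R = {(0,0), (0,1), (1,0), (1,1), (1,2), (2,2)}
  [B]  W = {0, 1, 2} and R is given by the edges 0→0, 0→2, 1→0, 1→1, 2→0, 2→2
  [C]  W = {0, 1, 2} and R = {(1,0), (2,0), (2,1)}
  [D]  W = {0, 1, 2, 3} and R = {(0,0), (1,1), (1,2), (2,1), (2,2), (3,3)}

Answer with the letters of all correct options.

A, B, C

The schema ψ → □◇ψ is axiom B; it is valid on a frame iff R is symmetric.
(A) R is not symmetric (1 R 2 but not 2 R 1), so the schema fails here.
(B) R is not symmetric (1 R 0 but not 0 R 1), so the schema fails here.
(C) R is not symmetric (1 R 0 but not 0 R 1), so the schema fails here.
(D) R is symmetric (every R-edge is matched by its reverse), so the schema is valid here.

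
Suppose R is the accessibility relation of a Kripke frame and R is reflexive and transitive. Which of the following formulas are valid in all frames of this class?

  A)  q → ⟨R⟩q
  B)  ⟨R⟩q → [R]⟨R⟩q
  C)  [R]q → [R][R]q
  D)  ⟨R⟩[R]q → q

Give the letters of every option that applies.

Reflexive relations are serial.
(A) the dual of axiom T: valid iff R is reflexive. Every such R is reflexive — valid.
(B) ⟨R⟩q → [R]⟨R⟩q is axiom 5, which corresponds to the euclidean property. Such an R need not be euclidean — not valid.
(C) [R]q → [R][R]q is axiom 4; it is valid on a frame exactly when R is transitive. Every such R is transitive, so valid.
(D) ⟨R⟩[R]q → q is the dual of axiom B; it is valid on a frame exactly when R is symmetric. Such an R need not be symmetric, so not valid.

A, C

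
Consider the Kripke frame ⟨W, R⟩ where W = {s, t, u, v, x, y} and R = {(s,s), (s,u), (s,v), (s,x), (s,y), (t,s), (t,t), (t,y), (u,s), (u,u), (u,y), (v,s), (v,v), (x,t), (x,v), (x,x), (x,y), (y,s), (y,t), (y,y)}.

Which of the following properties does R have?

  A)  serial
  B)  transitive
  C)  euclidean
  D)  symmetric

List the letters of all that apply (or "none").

A

(A) serial: every world has an R-successor.
(B) not transitive: s R x and x R t but not s R t.
(C) not euclidean: s R u and s R v but not u R v.
(D) not symmetric: s R x but not x R s.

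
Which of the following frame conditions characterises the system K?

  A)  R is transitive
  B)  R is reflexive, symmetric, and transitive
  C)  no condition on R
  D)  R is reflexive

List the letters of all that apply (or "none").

C

(A) this class determines K4, not K.
(B) this class determines S5, not K.
(C) K is sound and complete for exactly this class.
(D) this class determines T (= KT), not K.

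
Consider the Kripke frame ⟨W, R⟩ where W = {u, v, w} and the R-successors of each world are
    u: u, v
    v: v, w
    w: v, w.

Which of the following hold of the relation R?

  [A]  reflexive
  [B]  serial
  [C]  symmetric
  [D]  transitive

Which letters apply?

A, B

(A) reflexive: each world relates to itself.
(B) serial: every world has an R-successor.
(C) not symmetric: u R v but not v R u.
(D) not transitive: u R v and v R w but not u R w.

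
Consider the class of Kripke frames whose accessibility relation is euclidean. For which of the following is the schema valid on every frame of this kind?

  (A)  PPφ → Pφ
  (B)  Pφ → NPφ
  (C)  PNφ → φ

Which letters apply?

(A) PPφ → Pφ is the dual of axiom 4; it is valid on a frame exactly when R is transitive. Such an R need not be transitive, so not valid.
(B) Pφ → NPφ is axiom 5; it is valid on a frame exactly when R is euclidean. Every such R is euclidean, so valid.
(C) PNφ → φ is the dual of axiom B; it is valid on a frame exactly when R is symmetric. Such an R need not be symmetric, so not valid.

B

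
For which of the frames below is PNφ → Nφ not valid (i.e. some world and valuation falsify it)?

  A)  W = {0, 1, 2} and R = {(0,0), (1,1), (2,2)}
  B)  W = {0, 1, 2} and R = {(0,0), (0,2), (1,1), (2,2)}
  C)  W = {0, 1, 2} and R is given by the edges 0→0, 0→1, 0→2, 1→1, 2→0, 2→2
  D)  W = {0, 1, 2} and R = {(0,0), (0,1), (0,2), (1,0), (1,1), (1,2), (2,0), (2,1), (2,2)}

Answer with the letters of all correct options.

The schema PNφ → Nφ is the dual of axiom 5; it is valid on a frame iff R is euclidean.
(A) R is euclidean (any two R-successors of the same world are R-related), so the schema is valid here.
(B) R is not euclidean (0 R 2 and 0 R 0 but not 2 R 0), so the schema fails here.
(C) R is not euclidean (0 R 1 and 0 R 0 but not 1 R 0), so the schema fails here.
(D) R is euclidean (any two R-successors of the same world are R-related), so the schema is valid here.

B, C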